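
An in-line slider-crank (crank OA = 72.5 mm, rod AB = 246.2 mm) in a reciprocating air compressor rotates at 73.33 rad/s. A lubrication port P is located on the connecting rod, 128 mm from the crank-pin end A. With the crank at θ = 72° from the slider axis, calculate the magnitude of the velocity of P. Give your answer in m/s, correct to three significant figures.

5.36

ω = 73.33 rad/s.  Crank-pin speed |V_A| = rω = 5.3164 m/s, perpendicular to OA.
Rod angle: sinφ = −(r/L) sinθ ⇒ φ = -16.264°; ω_rod = −rω cosθ/√(L²−r²sin²θ) = -6.9511 rad/s.
V_P = V_A + ω_rod × AP, with AP = 0.128 m along the rod.
Components: V_Px = −rω sinθ − a·ω_rod·sinφ = -5.3054 m/s;  V_Py = rω cosθ + a·ω_rod·cosφ = +0.78874 m/s.
|V_P| = √(V_Px² + V_Py²) = 5.3637 m/s.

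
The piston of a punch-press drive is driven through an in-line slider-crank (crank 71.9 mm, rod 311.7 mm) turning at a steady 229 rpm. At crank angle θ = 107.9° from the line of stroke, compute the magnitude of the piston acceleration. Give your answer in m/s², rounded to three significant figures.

ω = 2π·229/60 = 23.98 rad/s
x(θ) = r cosθ + √(L² − r² sin²θ); with ω constant, a = ω²·d²x/dθ².
d²x/dθ² = −r cosθ − r²(cos2θ)/√u − r⁴ sin²2θ/(4u^{3/2}),  u = L² − r² sin²θ = 0.0924756 m².
Substituting r = 0.0719 m, L = 0.3117 m, θ = 107.9°: d²x/dθ² = +0.035806 m.
a = ω²·d²x/dθ² = (23.98)²·(+0.035806) = +20.591 m/s²;  |a| = 20.591 m/s².

20.6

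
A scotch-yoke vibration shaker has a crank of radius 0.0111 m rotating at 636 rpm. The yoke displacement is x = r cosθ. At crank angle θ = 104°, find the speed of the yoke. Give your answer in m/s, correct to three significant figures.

ω = 66.6 rad/s (from 636 rpm).
x = r cosθ ⇒ ẋ = −rω sinθ.
|v| = rω|sinθ| = 0.0111·66.6·|sin 104°| = 0.71732 m/s.

0.717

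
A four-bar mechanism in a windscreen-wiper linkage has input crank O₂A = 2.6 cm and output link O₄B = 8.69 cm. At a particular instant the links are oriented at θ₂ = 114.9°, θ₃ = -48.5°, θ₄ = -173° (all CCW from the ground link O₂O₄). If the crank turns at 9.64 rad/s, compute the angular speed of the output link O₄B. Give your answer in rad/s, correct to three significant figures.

ω₂ = 9.64 rad/s
Differentiating the loop-closure r₂e^{iθ₂}+r₃e^{iθ₃}=r₁+r₄e^{iθ₄} gives r₂ω₂e^{iθ₂}+r₃ω₃e^{iθ₃}=r₄ω₄e^{iθ₄}.
Eliminating the other unknown: ω₄ = r₂ω₂ sin(θ₂−θ₃) / [r₄ sin(θ₄−θ₃)].
Numerator sine = +0.28569; denominator sine = -0.82413.
Result = 0.026·9.64·(+0.28569) / (0.0869·(-0.82413)) = -0.99984 rad/s; magnitude 0.99984 rad/s.

1.000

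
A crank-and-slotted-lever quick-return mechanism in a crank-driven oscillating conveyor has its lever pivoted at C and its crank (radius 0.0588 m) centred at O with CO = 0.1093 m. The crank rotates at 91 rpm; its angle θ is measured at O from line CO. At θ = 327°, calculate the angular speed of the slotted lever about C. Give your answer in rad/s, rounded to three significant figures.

3.22

ω = 9.529 rad/s (from 91 rpm).
Crank pin A relative to C: A = (d + r cosθ, r sinθ); lever angle φ = atan2(r sinθ, d + r cosθ).
Differentiating tanφ: φ̇ = rω(d cosθ + r)/(d² + r² + 2dr cosθ).
d² + r² + 2dr cosθ = |CA|² = 0.0261839 m²;  d cosθ + r = +0.15047 m.
|ω_lever| = |0.0588·9.529·+0.15047| / 0.0261839 = 3.22 rad/s.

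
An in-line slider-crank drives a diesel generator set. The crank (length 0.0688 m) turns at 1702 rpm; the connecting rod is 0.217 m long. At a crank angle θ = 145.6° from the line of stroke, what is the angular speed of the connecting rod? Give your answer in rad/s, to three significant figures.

ω = 178.2 rad/s (converted from 1702 rpm).
The rod makes angle φ with the slider axis where L sinφ = r sinθ; differentiating, L cosφ·φ̇ = r ω cosθ.
L cosφ = √(L² − r² sin²θ) = 0.21349 m.
|ω_rod| = r ω |cosθ| / √(L² − r² sin²θ) = 0.0688·178.2·0.82511/0.21349 = 47.393 rad/s.

47.4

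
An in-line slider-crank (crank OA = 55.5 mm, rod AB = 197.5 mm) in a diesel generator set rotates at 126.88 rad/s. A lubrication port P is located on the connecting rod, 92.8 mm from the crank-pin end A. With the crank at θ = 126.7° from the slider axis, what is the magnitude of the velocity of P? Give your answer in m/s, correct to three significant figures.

5.65

ω = 126.9 rad/s.  Crank-pin speed |V_A| = rω = 7.0418 m/s, perpendicular to OA.
Rod angle: sinφ = −(r/L) sinθ ⇒ φ = -13.021°; ω_rod = −rω cosθ/√(L²−r²sin²θ) = +21.871 rad/s.
V_P = V_A + ω_rod × AP, with AP = 0.0928 m along the rod.
Components: V_Px = −rω sinθ − a·ω_rod·sinφ = -5.1887 m/s;  V_Py = rω cosθ + a·ω_rod·cosφ = -2.231 m/s.
|V_P| = √(V_Px² + V_Py²) = 5.648 m/s.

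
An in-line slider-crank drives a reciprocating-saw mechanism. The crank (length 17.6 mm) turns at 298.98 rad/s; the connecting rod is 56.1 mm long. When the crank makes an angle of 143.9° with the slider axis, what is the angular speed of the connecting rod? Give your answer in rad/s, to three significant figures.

ω = 299 rad/s
The rod makes angle φ with the slider axis where L sinφ = r sinθ; differentiating, L cosφ·φ̇ = r ω cosθ.
L cosφ = √(L² − r² sin²θ) = 0.055133 m.
|ω_rod| = r ω |cosθ| / √(L² − r² sin²θ) = 0.0176·299·0.80799/0.055133 = 77.116 rad/s.

77.1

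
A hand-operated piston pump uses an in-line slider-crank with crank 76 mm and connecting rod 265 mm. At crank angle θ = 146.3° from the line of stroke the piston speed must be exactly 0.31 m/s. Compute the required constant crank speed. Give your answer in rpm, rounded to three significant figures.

92.6

For an in-line slider-crank, |v_piston| = rω|sinθ|·[1 + r cosθ/√(L² − r² sin²θ)].
With r = 0.076 m, L = 0.265 m, θ = 146.3°: the bracketed kinematic factor |dx/dθ| = 0.031977 m.
ω = v/|dx/dθ| = 0.31/0.031977 = 9.6944 rad/s.
N = 60ω/(2π) = 92.575 rpm.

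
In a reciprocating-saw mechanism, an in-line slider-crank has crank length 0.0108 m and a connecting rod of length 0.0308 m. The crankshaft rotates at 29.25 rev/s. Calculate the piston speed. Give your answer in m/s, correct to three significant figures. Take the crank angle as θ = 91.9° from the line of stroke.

ω = 2π·29.2 = 183.8 rad/s
For an in-line slider-crank, x = r cosθ + √(L² − r² sin²θ), so v = −rω sinθ·[1 + r cosθ/√(L² − r² sin²θ)].
With r = 0.0108 m, L = 0.0308 m, θ = 91.9°: √(L² − r² sin²θ) = 0.028847 m.
v = −0.0108·183.8·0.99945·[1 + 0.0108·-0.03316/0.028847] = -1.9591 m/s.
|v| = 1.9591 m/s.

1.96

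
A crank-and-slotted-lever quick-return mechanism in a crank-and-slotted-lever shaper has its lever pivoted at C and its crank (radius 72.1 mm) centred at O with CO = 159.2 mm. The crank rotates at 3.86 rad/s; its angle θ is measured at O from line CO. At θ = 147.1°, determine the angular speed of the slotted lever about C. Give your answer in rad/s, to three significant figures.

ω = 3.86 rad/s
Crank pin A relative to C: A = (d + r cosθ, r sinθ); lever angle φ = atan2(r sinθ, d + r cosθ).
Differentiating tanφ: φ̇ = rω(d cosθ + r)/(d² + r² + 2dr cosθ).
d² + r² + 2dr cosθ = |CA|² = 0.0112682 m²;  d cosθ + r = -0.061567 m.
|ω_lever| = |0.0721·3.86·-0.061567| / 0.0112682 = 1.5206 rad/s.

1.52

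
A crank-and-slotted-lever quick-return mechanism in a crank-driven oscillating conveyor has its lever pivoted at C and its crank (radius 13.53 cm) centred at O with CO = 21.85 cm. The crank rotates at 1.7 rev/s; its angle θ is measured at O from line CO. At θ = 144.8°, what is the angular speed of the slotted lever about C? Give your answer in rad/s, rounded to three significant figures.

3.52

ω = 10.68 rad/s (from 1.7 rev/s).
Crank pin A relative to C: A = (d + r cosθ, r sinθ); lever angle φ = atan2(r sinθ, d + r cosθ).
Differentiating tanφ: φ̇ = rω(d cosθ + r)/(d² + r² + 2dr cosθ).
d² + r² + 2dr cosθ = |CA|² = 0.0177337 m²;  d cosθ + r = -0.043246 m.
|ω_lever| = |0.1353·10.68·-0.043246| / 0.0177337 = 3.5243 rad/s.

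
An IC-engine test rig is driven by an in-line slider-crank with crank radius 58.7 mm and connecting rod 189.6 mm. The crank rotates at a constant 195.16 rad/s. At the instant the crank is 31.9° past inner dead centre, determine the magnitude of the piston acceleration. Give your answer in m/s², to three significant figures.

ω = 195.2 rad/s
x(θ) = r cosθ + √(L² − r² sin²θ); with ω constant, a = ω²·d²x/dθ².
d²x/dθ² = −r cosθ − r²(cos2θ)/√u − r⁴ sin²2θ/(4u^{3/2}),  u = L² − r² sin²θ = 0.034986 m².
Substituting r = 0.0587 m, L = 0.1896 m, θ = 31.9°: d²x/dθ² = -0.058333 m.
a = ω²·d²x/dθ² = (195.2)²·(-0.058333) = -2221.8 m/s²;  |a| = 2221.8 m/s².

2220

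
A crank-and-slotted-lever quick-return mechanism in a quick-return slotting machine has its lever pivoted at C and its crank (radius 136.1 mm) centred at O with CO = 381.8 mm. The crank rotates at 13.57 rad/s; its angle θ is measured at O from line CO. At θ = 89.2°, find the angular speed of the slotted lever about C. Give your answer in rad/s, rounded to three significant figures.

1.58

ω = 13.57 rad/s
Crank pin A relative to C: A = (d + r cosθ, r sinθ); lever angle φ = atan2(r sinθ, d + r cosθ).
Differentiating tanφ: φ̇ = rω(d cosθ + r)/(d² + r² + 2dr cosθ).
d² + r² + 2dr cosθ = |CA|² = 0.165745 m²;  d cosθ + r = +0.14143 m.
|ω_lever| = |0.1361·13.57·+0.14143| / 0.165745 = 1.5759 rad/s.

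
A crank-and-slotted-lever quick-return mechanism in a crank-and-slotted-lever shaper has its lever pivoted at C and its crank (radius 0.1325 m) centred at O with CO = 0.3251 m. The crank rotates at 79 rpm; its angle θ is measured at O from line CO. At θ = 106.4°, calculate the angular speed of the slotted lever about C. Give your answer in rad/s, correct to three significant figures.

0.451

ω = 8.273 rad/s (from 79 rpm).
Crank pin A relative to C: A = (d + r cosθ, r sinθ); lever angle φ = atan2(r sinθ, d + r cosθ).
Differentiating tanφ: φ̇ = rω(d cosθ + r)/(d² + r² + 2dr cosθ).
d² + r² + 2dr cosθ = |CA|² = 0.0989221 m²;  d cosθ + r = +0.040711 m.
|ω_lever| = |0.1325·8.273·+0.040711| / 0.0989221 = 0.45112 rad/s.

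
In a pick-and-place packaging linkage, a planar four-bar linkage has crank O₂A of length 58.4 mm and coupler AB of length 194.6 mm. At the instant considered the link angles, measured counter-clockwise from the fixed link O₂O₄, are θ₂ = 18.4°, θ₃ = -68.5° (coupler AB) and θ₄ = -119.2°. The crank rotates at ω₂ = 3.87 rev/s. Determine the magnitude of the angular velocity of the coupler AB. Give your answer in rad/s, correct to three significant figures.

ω₂ = 24.32 rad/s (from 3.87 rev/s).
Differentiating the loop-closure r₂e^{iθ₂}+r₃e^{iθ₃}=r₁+r₄e^{iθ₄} gives r₂ω₂e^{iθ₂}+r₃ω₃e^{iθ₃}=r₄ω₄e^{iθ₄}.
Eliminating the other unknown: ω₃ = r₂ω₂ sin(θ₄−θ₂) / [r₃ sin(θ₃−θ₄)].
Numerator sine = -0.67430; denominator sine = +0.77384.
Result = 0.0584·24.32·(-0.67430) / (0.1946·(+0.77384)) = -6.3586 rad/s; magnitude 6.3586 rad/s.

6.36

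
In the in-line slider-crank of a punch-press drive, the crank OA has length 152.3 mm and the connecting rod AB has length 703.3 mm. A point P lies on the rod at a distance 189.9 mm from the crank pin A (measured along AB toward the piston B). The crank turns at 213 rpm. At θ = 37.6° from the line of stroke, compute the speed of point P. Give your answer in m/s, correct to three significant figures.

2.93

ω = 22.31 rad/s.  Crank-pin speed |V_A| = rω = 3.3971 m/s, perpendicular to OA.
Rod angle: sinφ = −(r/L) sinθ ⇒ φ = -7.593°; ω_rod = −rω cosθ/√(L²−r²sin²θ) = -3.8608 rad/s.
V_P = V_A + ω_rod × AP, with AP = 0.1899 m along the rod.
Components: V_Px = −rω sinθ − a·ω_rod·sinφ = -2.1696 m/s;  V_Py = rω cosθ + a·ω_rod·cosφ = +1.9648 m/s.
|V_P| = √(V_Px² + V_Py²) = 2.927 m/s.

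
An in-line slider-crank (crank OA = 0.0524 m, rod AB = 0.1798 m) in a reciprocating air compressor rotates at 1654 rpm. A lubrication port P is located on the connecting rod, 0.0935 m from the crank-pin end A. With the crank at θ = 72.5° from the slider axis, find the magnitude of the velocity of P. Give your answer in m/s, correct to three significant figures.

ω = 173.2 rad/s.  Crank-pin speed |V_A| = rω = 9.076 m/s, perpendicular to OA.
Rod angle: sinφ = −(r/L) sinθ ⇒ φ = -16.138°; ω_rod = −rω cosθ/√(L²−r²sin²θ) = -15.802 rad/s.
V_P = V_A + ω_rod × AP, with AP = 0.0935 m along the rod.
Components: V_Px = −rω sinθ − a·ω_rod·sinφ = -9.0666 m/s;  V_Py = rω cosθ + a·ω_rod·cosφ = +1.31 m/s.
|V_P| = √(V_Px² + V_Py²) = 9.1608 m/s.

9.16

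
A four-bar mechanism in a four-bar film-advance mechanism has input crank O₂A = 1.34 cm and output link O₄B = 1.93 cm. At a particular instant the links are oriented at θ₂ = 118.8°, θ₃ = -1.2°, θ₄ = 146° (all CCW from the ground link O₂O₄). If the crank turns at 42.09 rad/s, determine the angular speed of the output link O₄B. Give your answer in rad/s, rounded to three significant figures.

ω₂ = 42.09 rad/s
Differentiating the loop-closure r₂e^{iθ₂}+r₃e^{iθ₃}=r₁+r₄e^{iθ₄} gives r₂ω₂e^{iθ₂}+r₃ω₃e^{iθ₃}=r₄ω₄e^{iθ₄}.
Eliminating the other unknown: ω₄ = r₂ω₂ sin(θ₂−θ₃) / [r₄ sin(θ₄−θ₃)].
Numerator sine = +0.86603; denominator sine = +0.54171.
Result = 0.0134·42.09·(+0.86603) / (0.0193·(+0.54171)) = +46.719 rad/s; magnitude 46.719 rad/s.

46.7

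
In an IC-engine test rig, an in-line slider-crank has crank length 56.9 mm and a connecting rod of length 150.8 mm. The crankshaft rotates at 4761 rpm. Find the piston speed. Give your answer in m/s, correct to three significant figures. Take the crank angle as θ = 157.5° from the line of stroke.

7.03

ω = 2π·4761/60 = 498.6 rad/s
For an in-line slider-crank, x = r cosθ + √(L² − r² sin²θ), so v = −rω sinθ·[1 + r cosθ/√(L² − r² sin²θ)].
With r = 0.0569 m, L = 0.1508 m, θ = 157.5°: √(L² − r² sin²θ) = 0.14922 m.
v = −0.0569·498.6·0.38268·[1 + 0.0569·-0.92388/0.14922] = -7.0317 m/s.
|v| = 7.0317 m/s.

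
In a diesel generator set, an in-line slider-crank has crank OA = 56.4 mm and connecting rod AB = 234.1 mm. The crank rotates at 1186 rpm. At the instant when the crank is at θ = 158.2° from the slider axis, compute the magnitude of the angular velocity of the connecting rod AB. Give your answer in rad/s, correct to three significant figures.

ω = 124.2 rad/s (converted from 1186 rpm).
The rod makes angle φ with the slider axis where L sinφ = r sinθ; differentiating, L cosφ·φ̇ = r ω cosθ.
L cosφ = √(L² − r² sin²θ) = 0.23316 m.
|ω_rod| = r ω |cosθ| / √(L² − r² sin²θ) = 0.0564·124.2·0.92849/0.23316 = 27.894 rad/s.

27.9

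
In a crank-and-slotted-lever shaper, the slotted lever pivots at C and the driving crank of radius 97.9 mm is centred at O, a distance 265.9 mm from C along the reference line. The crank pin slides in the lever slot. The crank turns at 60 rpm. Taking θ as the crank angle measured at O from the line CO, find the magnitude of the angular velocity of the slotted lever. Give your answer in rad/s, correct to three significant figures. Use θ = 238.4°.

0.481

ω = 6.283 rad/s (from 60 rpm).
Crank pin A relative to C: A = (d + r cosθ, r sinθ); lever angle φ = atan2(r sinθ, d + r cosθ).
Differentiating tanφ: φ̇ = rω(d cosθ + r)/(d² + r² + 2dr cosθ).
d² + r² + 2dr cosθ = |CA|² = 0.0530068 m²;  d cosθ + r = -0.041428 m.
|ω_lever| = |0.0979·6.283·-0.041428| / 0.0530068 = 0.48075 rad/s.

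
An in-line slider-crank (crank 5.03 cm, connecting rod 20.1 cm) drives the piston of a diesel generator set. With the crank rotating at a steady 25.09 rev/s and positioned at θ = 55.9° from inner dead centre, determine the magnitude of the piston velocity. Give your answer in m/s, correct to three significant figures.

7.51

ω = 2π·25.1 = 157.6 rad/s
For an in-line slider-crank, x = r cosθ + √(L² − r² sin²θ), so v = −rω sinθ·[1 + r cosθ/√(L² − r² sin²θ)].
With r = 0.0503 m, L = 0.201 m, θ = 55.9°: √(L² − r² sin²θ) = 0.19664 m.
v = −0.0503·157.6·0.82806·[1 + 0.0503·0.56064/0.19664] = -7.5078 m/s.
|v| = 7.5078 m/s.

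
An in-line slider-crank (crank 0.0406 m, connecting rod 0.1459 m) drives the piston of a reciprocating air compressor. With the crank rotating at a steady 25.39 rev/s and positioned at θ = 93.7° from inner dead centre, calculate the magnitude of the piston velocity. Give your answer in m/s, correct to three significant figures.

6.34

ω = 2π·25.4 = 159.5 rad/s
For an in-line slider-crank, x = r cosθ + √(L² − r² sin²θ), so v = −rω sinθ·[1 + r cosθ/√(L² − r² sin²θ)].
With r = 0.0406 m, L = 0.1459 m, θ = 93.7°: √(L² − r² sin²θ) = 0.14016 m.
v = −0.0406·159.5·0.99792·[1 + 0.0406·-0.06453/0.14016] = -6.3426 m/s.
|v| = 6.3426 m/s.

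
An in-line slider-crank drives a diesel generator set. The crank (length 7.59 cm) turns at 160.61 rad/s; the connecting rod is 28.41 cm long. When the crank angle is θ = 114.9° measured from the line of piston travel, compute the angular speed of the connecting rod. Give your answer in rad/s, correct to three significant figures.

18.6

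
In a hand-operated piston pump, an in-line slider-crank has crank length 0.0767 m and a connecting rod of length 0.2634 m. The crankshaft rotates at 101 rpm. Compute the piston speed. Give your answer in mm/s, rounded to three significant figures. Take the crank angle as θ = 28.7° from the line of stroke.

ω = 2π·101/60 = 10.58 rad/s
For an in-line slider-crank, x = r cosθ + √(L² − r² sin²θ), so v = −rω sinθ·[1 + r cosθ/√(L² − r² sin²θ)].
With r = 0.0767 m, L = 0.2634 m, θ = 28.7°: √(L² − r² sin²θ) = 0.26081 m.
v = −0.0767·10.58·0.48022·[1 + 0.0767·0.87715/0.26081] = -0.49006 m/s.
|v| = 0.49006 m/s = 490.06 mm/s.

490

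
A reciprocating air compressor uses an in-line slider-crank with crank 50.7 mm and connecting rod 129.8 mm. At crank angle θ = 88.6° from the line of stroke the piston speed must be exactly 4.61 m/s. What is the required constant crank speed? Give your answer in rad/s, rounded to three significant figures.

90.0

For an in-line slider-crank, |v_piston| = rω|sinθ|·[1 + r cosθ/√(L² − r² sin²θ)].
With r = 0.0507 m, L = 0.1298 m, θ = 88.6°: the bracketed kinematic factor |dx/dθ| = 0.05121 m.
ω = v/|dx/dθ| = 4.61/0.05121 = 90.021 rad/s.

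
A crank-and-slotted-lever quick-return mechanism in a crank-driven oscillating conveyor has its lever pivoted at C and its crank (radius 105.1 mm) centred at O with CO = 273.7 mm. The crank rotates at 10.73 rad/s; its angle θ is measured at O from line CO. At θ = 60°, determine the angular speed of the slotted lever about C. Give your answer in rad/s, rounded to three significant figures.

ω = 10.73 rad/s
Crank pin A relative to C: A = (d + r cosθ, r sinθ); lever angle φ = atan2(r sinθ, d + r cosθ).
Differentiating tanφ: φ̇ = rω(d cosθ + r)/(d² + r² + 2dr cosθ).
d² + r² + 2dr cosθ = |CA|² = 0.114724 m²;  d cosθ + r = +0.24195 m.
|ω_lever| = |0.1051·10.73·+0.24195| / 0.114724 = 2.3783 rad/s.

2.38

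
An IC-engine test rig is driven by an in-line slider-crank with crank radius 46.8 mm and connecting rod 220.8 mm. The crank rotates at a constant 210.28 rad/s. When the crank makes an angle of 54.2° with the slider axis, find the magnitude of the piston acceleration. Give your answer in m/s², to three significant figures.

ω = 210.3 rad/s
x(θ) = r cosθ + √(L² − r² sin²θ); with ω constant, a = ω²·d²x/dθ².
d²x/dθ² = −r cosθ − r²(cos2θ)/√u − r⁴ sin²2θ/(4u^{3/2}),  u = L² − r² sin²θ = 0.0473118 m².
Substituting r = 0.0468 m, L = 0.2208 m, θ = 54.2°: d²x/dθ² = -0.024303 m.
a = ω²·d²x/dθ² = (210.3)²·(-0.024303) = -1074.6 m/s²;  |a| = 1074.6 m/s².

1070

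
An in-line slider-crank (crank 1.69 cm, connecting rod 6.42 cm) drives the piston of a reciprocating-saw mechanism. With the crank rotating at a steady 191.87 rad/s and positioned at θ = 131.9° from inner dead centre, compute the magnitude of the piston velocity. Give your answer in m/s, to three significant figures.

1.98

ω = 191.9 rad/s
For an in-line slider-crank, x = r cosθ + √(L² − r² sin²θ), so v = −rω sinθ·[1 + r cosθ/√(L² − r² sin²θ)].
With r = 0.0169 m, L = 0.0642 m, θ = 131.9°: √(L² − r² sin²θ) = 0.062956 m.
v = −0.0169·191.9·0.74431·[1 + 0.0169·-0.66783/0.062956] = -1.9808 m/s.
|v| = 1.9808 m/s.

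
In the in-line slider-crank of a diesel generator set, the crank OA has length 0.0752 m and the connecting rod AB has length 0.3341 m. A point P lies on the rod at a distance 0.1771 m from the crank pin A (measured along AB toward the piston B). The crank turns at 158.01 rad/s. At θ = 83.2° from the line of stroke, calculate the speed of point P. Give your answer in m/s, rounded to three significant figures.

ω = 158 rad/s.  Crank-pin speed |V_A| = rω = 11.882 m/s, perpendicular to OA.
Rod angle: sinφ = −(r/L) sinθ ⇒ φ = -12.915°; ω_rod = −rω cosθ/√(L²−r²sin²θ) = -4.3204 rad/s.
V_P = V_A + ω_rod × AP, with AP = 0.1771 m along the rod.
Components: V_Px = −rω sinθ − a·ω_rod·sinφ = -11.97 m/s;  V_Py = rω cosθ + a·ω_rod·cosφ = +0.66114 m/s.
|V_P| = √(V_Px² + V_Py²) = 11.988 m/s.

12.0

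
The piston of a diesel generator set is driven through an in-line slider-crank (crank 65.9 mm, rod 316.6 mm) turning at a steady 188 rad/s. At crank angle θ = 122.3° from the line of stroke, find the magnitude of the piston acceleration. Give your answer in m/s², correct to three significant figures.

ω = 188 rad/s
x(θ) = r cosθ + √(L² − r² sin²θ); with ω constant, a = ω²·d²x/dθ².
d²x/dθ² = −r cosθ − r²(cos2θ)/√u − r⁴ sin²2θ/(4u^{3/2}),  u = L² − r² sin²θ = 0.0971328 m².
Substituting r = 0.0659 m, L = 0.3166 m, θ = 122.3°: d²x/dθ² = +0.041064 m.
a = ω²·d²x/dθ² = (188)²·(+0.041064) = +1451.4 m/s²;  |a| = 1451.4 m/s².

1450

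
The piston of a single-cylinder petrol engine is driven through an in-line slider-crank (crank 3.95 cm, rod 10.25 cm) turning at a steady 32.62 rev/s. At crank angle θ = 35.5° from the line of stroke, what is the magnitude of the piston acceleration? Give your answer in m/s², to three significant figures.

1590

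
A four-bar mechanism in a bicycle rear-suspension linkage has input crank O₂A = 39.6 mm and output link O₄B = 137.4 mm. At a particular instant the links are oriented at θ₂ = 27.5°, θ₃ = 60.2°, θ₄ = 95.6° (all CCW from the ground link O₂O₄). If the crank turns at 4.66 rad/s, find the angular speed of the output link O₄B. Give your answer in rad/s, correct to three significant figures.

ω₂ = 4.66 rad/s
Differentiating the loop-closure r₂e^{iθ₂}+r₃e^{iθ₃}=r₁+r₄e^{iθ₄} gives r₂ω₂e^{iθ₂}+r₃ω₃e^{iθ₃}=r₄ω₄e^{iθ₄}.
Eliminating the other unknown: ω₄ = r₂ω₂ sin(θ₂−θ₃) / [r₄ sin(θ₄−θ₃)].
Numerator sine = -0.54024; denominator sine = +0.57928.
Result = 0.0396·4.66·(-0.54024) / (0.1374·(+0.57928)) = -1.2525 rad/s; magnitude 1.2525 rad/s.

1.25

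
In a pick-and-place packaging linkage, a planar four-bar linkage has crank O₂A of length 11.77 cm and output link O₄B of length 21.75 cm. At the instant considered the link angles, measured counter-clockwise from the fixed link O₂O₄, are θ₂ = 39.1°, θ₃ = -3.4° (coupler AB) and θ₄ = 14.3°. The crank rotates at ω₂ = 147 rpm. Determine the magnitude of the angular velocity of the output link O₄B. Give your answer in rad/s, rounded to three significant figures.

ω₂ = 15.39 rad/s (from 147 rpm).
Differentiating the loop-closure r₂e^{iθ₂}+r₃e^{iθ₃}=r₁+r₄e^{iθ₄} gives r₂ω₂e^{iθ₂}+r₃ω₃e^{iθ₃}=r₄ω₄e^{iθ₄}.
Eliminating the other unknown: ω₄ = r₂ω₂ sin(θ₂−θ₃) / [r₄ sin(θ₄−θ₃)].
Numerator sine = +0.67559; denominator sine = +0.30403.
Result = 0.1177·15.39·(+0.67559) / (0.2175·(+0.30403)) = +18.511 rad/s; magnitude 18.511 rad/s.

18.5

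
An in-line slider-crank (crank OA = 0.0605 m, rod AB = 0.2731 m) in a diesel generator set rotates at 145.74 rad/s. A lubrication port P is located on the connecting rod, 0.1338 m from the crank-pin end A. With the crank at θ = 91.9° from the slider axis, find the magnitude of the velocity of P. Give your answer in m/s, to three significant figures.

8.78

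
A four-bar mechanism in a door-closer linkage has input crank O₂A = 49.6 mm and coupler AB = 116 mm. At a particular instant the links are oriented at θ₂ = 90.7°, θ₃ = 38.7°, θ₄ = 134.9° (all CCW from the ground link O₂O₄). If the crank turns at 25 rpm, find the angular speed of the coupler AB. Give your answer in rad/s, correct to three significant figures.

0.785

ω₂ = 2.618 rad/s (from 25 rpm).
Differentiating the loop-closure r₂e^{iθ₂}+r₃e^{iθ₃}=r₁+r₄e^{iθ₄} gives r₂ω₂e^{iθ₂}+r₃ω₃e^{iθ₃}=r₄ω₄e^{iθ₄}.
Eliminating the other unknown: ω₃ = r₂ω₂ sin(θ₄−θ₂) / [r₃ sin(θ₃−θ₄)].
Numerator sine = +0.69717; denominator sine = -0.99415.
Result = 0.0496·2.618·(+0.69717) / (0.116·(-0.99415)) = -0.78501 rad/s; magnitude 0.78501 rad/s.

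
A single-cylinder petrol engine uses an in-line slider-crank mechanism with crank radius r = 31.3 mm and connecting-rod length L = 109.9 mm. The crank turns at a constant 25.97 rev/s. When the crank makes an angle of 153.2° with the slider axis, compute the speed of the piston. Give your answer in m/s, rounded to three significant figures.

ω = 2π·26 = 163.2 rad/s
For an in-line slider-crank, x = r cosθ + √(L² − r² sin²θ), so v = −rω sinθ·[1 + r cosθ/√(L² − r² sin²θ)].
With r = 0.0313 m, L = 0.1099 m, θ = 153.2°: √(L² − r² sin²θ) = 0.10899 m.
v = −0.0313·163.2·0.45088·[1 + 0.0313·-0.89259/0.10899] = -1.7125 m/s.
|v| = 1.7125 m/s.

1.71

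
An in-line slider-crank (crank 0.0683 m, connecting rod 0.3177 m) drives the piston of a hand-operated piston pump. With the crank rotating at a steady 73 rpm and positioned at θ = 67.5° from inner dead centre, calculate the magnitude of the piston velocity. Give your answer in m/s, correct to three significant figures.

0.523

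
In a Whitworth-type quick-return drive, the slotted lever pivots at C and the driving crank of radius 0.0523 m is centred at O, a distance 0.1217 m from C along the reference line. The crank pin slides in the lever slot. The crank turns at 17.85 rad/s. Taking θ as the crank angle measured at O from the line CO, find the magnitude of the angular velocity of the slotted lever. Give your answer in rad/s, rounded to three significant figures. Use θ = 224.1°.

ω = 17.85 rad/s
Crank pin A relative to C: A = (d + r cosθ, r sinθ); lever angle φ = atan2(r sinθ, d + r cosθ).
Differentiating tanφ: φ̇ = rω(d cosθ + r)/(d² + r² + 2dr cosθ).
d² + r² + 2dr cosθ = |CA|² = 0.00840456 m²;  d cosθ + r = -0.035096 m.
|ω_lever| = |0.0523·17.85·-0.035096| / 0.00840456 = 3.8984 rad/s.

3.90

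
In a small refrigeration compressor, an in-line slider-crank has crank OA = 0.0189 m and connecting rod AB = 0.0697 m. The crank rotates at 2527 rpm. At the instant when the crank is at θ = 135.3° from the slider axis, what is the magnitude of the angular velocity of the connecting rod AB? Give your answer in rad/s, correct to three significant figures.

52.0

ω = 264.6 rad/s (converted from 2527 rpm).
The rod makes angle φ with the slider axis where L sinφ = r sinθ; differentiating, L cosφ·φ̇ = r ω cosθ.
L cosφ = √(L² − r² sin²θ) = 0.06842 m.
|ω_rod| = r ω |cosθ| / √(L² − r² sin²θ) = 0.0189·264.6·0.71080/0.06842 = 51.959 rad/s.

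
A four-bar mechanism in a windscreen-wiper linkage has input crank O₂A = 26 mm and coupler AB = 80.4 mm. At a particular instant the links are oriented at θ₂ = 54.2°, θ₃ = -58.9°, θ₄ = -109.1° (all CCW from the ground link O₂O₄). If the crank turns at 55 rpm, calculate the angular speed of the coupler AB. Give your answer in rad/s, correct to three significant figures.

0.697

ω₂ = 5.76 rad/s (from 55 rpm).
Differentiating the loop-closure r₂e^{iθ₂}+r₃e^{iθ₃}=r₁+r₄e^{iθ₄} gives r₂ω₂e^{iθ₂}+r₃ω₃e^{iθ₃}=r₄ω₄e^{iθ₄}.
Eliminating the other unknown: ω₃ = r₂ω₂ sin(θ₄−θ₂) / [r₃ sin(θ₃−θ₄)].
Numerator sine = -0.28736; denominator sine = +0.76828.
Result = 0.026·5.76·(-0.28736) / (0.0804·(+0.76828)) = -0.69665 rad/s; magnitude 0.69665 rad/s.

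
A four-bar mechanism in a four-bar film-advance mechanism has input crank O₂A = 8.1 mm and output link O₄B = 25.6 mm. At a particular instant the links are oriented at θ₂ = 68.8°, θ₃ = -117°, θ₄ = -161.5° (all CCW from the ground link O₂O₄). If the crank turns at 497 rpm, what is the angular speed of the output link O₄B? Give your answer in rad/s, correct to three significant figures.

2.37

ω₂ = 52.05 rad/s (from 497 rpm).
Differentiating the loop-closure r₂e^{iθ₂}+r₃e^{iθ₃}=r₁+r₄e^{iθ₄} gives r₂ω₂e^{iθ₂}+r₃ω₃e^{iθ₃}=r₄ω₄e^{iθ₄}.
Eliminating the other unknown: ω₄ = r₂ω₂ sin(θ₂−θ₃) / [r₄ sin(θ₄−θ₃)].
Numerator sine = -0.10106; denominator sine = -0.70091.
Result = 0.0081·52.05·(-0.10106) / (0.0256·(-0.70091)) = +2.3743 rad/s; magnitude 2.3743 rad/s.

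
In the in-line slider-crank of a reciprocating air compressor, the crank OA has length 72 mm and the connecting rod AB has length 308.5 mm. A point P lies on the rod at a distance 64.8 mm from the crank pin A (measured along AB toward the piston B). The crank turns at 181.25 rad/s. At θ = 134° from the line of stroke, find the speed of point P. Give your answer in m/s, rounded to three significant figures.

ω = 181.2 rad/s.  Crank-pin speed |V_A| = rω = 13.05 m/s, perpendicular to OA.
Rod angle: sinφ = −(r/L) sinθ ⇒ φ = -9.665°; ω_rod = −rω cosθ/√(L²−r²sin²θ) = +29.808 rad/s.
V_P = V_A + ω_rod × AP, with AP = 0.0648 m along the rod.
Components: V_Px = −rω sinθ − a·ω_rod·sinφ = -9.0631 m/s;  V_Py = rω cosθ + a·ω_rod·cosφ = -7.1611 m/s.
|V_P| = √(V_Px² + V_Py²) = 11.551 m/s.

11.6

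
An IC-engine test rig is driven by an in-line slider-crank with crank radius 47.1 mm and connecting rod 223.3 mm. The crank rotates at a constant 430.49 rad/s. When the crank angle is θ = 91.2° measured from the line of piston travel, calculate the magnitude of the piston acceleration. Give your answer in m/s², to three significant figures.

2060

ω = 430.5 rad/s
x(θ) = r cosθ + √(L² − r² sin²θ); with ω constant, a = ω²·d²x/dθ².
d²x/dθ² = −r cosθ − r²(cos2θ)/√u − r⁴ sin²2θ/(4u^{3/2}),  u = L² − r² sin²θ = 0.0476455 m².
Substituting r = 0.0471 m, L = 0.2233 m, θ = 91.2°: d²x/dθ² = +0.01114 m.
a = ω²·d²x/dθ² = (430.5)²·(+0.01114) = +2064.6 m/s²;  |a| = 2064.6 m/s².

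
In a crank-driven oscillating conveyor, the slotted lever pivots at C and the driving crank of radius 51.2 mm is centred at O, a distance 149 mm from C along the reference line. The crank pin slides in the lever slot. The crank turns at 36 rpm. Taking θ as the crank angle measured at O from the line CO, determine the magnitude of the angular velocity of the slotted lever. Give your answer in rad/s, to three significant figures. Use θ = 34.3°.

ω = 3.77 rad/s (from 36 rpm).
Crank pin A relative to C: A = (d + r cosθ, r sinθ); lever angle φ = atan2(r sinθ, d + r cosθ).
Differentiating tanφ: φ̇ = rω(d cosθ + r)/(d² + r² + 2dr cosθ).
d² + r² + 2dr cosθ = |CA|² = 0.0374267 m²;  d cosθ + r = +0.17429 m.
|ω_lever| = |0.0512·3.77·+0.17429| / 0.0374267 = 0.89885 rad/s.

0.899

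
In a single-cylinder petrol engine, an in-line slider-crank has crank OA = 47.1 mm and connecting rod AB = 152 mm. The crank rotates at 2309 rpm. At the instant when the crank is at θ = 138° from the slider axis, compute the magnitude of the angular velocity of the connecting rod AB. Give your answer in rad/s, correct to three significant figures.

ω = 241.8 rad/s (converted from 2309 rpm).
The rod makes angle φ with the slider axis where L sinφ = r sinθ; differentiating, L cosφ·φ̇ = r ω cosθ.
L cosφ = √(L² − r² sin²θ) = 0.1487 m.
|ω_rod| = r ω |cosθ| / √(L² − r² sin²θ) = 0.0471·241.8·0.74314/0.1487 = 56.917 rad/s.

56.9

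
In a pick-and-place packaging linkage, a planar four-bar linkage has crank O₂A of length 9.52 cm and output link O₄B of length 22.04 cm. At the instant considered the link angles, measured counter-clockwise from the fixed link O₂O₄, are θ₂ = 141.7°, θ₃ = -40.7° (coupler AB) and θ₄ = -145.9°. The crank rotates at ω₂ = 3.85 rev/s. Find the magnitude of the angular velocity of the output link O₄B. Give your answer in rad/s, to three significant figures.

0.453

ω₂ = 24.19 rad/s (from 3.85 rev/s).
Differentiating the loop-closure r₂e^{iθ₂}+r₃e^{iθ₃}=r₁+r₄e^{iθ₄} gives r₂ω₂e^{iθ₂}+r₃ω₃e^{iθ₃}=r₄ω₄e^{iθ₄}.
Eliminating the other unknown: ω₄ = r₂ω₂ sin(θ₂−θ₃) / [r₄ sin(θ₄−θ₃)].
Numerator sine = -0.04188; denominator sine = -0.96502.
Result = 0.0952·24.19·(-0.04188) / (0.2204·(-0.96502)) = +0.45341 rad/s; magnitude 0.45341 rad/s.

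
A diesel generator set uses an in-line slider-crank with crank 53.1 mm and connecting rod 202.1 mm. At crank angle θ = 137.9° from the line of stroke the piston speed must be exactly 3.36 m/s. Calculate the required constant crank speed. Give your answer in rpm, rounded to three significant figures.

1120

For an in-line slider-crank, |v_piston| = rω|sinθ|·[1 + r cosθ/√(L² − r² sin²θ)].
With r = 0.0531 m, L = 0.2021 m, θ = 137.9°: the bracketed kinematic factor |dx/dθ| = 0.028549 m.
ω = v/|dx/dθ| = 3.36/0.028549 = 117.69 rad/s.
N = 60ω/(2π) = 1123.9 rpm.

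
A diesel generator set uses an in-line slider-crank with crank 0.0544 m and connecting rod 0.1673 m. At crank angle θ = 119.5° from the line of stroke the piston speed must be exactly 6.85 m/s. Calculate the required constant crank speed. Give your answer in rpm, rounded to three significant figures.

For an in-line slider-crank, |v_piston| = rω|sinθ|·[1 + r cosθ/√(L² − r² sin²θ)].
With r = 0.0544 m, L = 0.1673 m, θ = 119.5°: the bracketed kinematic factor |dx/dθ| = 0.039443 m.
ω = v/|dx/dθ| = 6.85/0.039443 = 173.67 rad/s.
N = 60ω/(2π) = 1658.4 rpm.

1660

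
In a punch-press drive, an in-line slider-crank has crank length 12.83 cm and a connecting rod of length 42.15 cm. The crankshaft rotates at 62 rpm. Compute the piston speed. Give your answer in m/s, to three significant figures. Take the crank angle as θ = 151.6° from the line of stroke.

0.289

ω = 2π·62/60 = 6.493 rad/s
For an in-line slider-crank, x = r cosθ + √(L² − r² sin²θ), so v = −rω sinθ·[1 + r cosθ/√(L² − r² sin²θ)].
With r = 0.1283 m, L = 0.4215 m, θ = 151.6°: √(L² − r² sin²θ) = 0.41706 m.
v = −0.1283·6.493·0.47562·[1 + 0.1283·-0.87965/0.41706] = -0.28898 m/s.
|v| = 0.28898 m/s.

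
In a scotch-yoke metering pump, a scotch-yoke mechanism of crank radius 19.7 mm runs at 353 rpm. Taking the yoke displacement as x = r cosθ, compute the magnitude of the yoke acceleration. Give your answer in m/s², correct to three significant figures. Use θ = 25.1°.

ω = 36.97 rad/s (from 353 rpm).
x = r cosθ ⇒ ẍ = −rω² cosθ (ω constant).
|a| = rω²|cosθ| = 0.0197·(36.97)²·|cos 25.1°| = 24.378 m/s².

24.4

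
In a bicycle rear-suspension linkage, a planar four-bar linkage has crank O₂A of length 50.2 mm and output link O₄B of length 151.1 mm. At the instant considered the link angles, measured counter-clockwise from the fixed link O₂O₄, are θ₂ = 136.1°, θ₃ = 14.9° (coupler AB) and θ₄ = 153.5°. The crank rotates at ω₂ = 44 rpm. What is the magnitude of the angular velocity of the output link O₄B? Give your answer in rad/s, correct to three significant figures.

ω₂ = 4.608 rad/s (from 44 rpm).
Differentiating the loop-closure r₂e^{iθ₂}+r₃e^{iθ₃}=r₁+r₄e^{iθ₄} gives r₂ω₂e^{iθ₂}+r₃ω₃e^{iθ₃}=r₄ω₄e^{iθ₄}.
Eliminating the other unknown: ω₄ = r₂ω₂ sin(θ₂−θ₃) / [r₄ sin(θ₄−θ₃)].
Numerator sine = +0.85536; denominator sine = +0.66131.
Result = 0.0502·4.608·(+0.85536) / (0.1511·(+0.66131)) = +1.98 rad/s; magnitude 1.98 rad/s.

1.98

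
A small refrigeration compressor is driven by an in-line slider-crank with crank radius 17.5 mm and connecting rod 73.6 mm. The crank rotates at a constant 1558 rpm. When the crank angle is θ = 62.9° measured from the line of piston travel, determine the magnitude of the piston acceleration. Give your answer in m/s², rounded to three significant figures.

147

ω = 2π·1558/60 = 163.2 rad/s
x(θ) = r cosθ + √(L² − r² sin²θ); with ω constant, a = ω²·d²x/dθ².
d²x/dθ² = −r cosθ − r²(cos2θ)/√u − r⁴ sin²2θ/(4u^{3/2}),  u = L² − r² sin²θ = 0.00517426 m².
Substituting r = 0.0175 m, L = 0.0736 m, θ = 62.9°: d²x/dθ² = -0.005523 m.
a = ω²·d²x/dθ² = (163.2)²·(-0.005523) = -147.02 m/s²;  |a| = 147.02 m/s².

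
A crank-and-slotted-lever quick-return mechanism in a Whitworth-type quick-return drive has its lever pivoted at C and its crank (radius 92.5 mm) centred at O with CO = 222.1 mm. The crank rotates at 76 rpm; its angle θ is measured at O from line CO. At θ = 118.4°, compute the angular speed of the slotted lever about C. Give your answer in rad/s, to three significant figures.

ω = 7.959 rad/s (from 76 rpm).
Crank pin A relative to C: A = (d + r cosθ, r sinθ); lever angle φ = atan2(r sinθ, d + r cosθ).
Differentiating tanφ: φ̇ = rω(d cosθ + r)/(d² + r² + 2dr cosθ).
d² + r² + 2dr cosθ = |CA|² = 0.038342 m²;  d cosθ + r = -0.013136 m.
|ω_lever| = |0.0925·7.959·-0.013136| / 0.038342 = 0.25222 rad/s.

0.252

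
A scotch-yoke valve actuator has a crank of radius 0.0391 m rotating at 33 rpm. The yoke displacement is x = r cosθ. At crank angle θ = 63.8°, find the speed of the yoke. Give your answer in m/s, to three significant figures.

0.121

ω = 3.456 rad/s (from 33 rpm).
x = r cosθ ⇒ ẋ = −rω sinθ.
|v| = rω|sinθ| = 0.0391·3.456·|sin 63.8°| = 0.12124 m/s.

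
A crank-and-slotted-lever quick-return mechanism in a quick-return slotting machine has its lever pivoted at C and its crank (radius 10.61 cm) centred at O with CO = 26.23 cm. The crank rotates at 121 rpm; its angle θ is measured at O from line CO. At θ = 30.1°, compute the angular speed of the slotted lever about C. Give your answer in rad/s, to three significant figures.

ω = 12.67 rad/s (from 121 rpm).
Crank pin A relative to C: A = (d + r cosθ, r sinθ); lever angle φ = atan2(r sinθ, d + r cosθ).
Differentiating tanφ: φ̇ = rω(d cosθ + r)/(d² + r² + 2dr cosθ).
d² + r² + 2dr cosθ = |CA|² = 0.128213 m²;  d cosθ + r = +0.33303 m.
|ω_lever| = |0.1061·12.67·+0.33303| / 0.128213 = 3.492 rad/s.

3.49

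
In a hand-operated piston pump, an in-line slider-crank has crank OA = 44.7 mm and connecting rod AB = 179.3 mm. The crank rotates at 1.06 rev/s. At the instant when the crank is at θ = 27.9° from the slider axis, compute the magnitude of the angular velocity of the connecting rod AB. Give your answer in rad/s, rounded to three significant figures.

ω = 6.66 rad/s (converted from 1.06 rev/s).
The rod makes angle φ with the slider axis where L sinφ = r sinθ; differentiating, L cosφ·φ̇ = r ω cosθ.
L cosφ = √(L² − r² sin²θ) = 0.17808 m.
|ω_rod| = r ω |cosθ| / √(L² − r² sin²θ) = 0.0447·6.66·0.88377/0.17808 = 1.4775 rad/s.

1.48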